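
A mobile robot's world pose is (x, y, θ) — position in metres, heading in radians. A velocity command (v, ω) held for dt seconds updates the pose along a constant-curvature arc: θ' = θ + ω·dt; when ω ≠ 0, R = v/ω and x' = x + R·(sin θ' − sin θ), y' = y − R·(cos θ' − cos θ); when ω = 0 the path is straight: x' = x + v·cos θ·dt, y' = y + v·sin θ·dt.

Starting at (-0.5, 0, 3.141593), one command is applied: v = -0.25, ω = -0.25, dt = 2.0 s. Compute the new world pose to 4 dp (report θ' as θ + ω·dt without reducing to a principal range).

(-0.0206, -0.1224, 2.6416)

θ' = 3.1416 + -0.25·2.0 = 2.6416
R = v/ω = -0.25/-0.25 = 1.0000
x' = -0.5 + 1.0000·(sin 2.6416 − sin 3.1416) = -0.0206
y' = 0 − 1.0000·(cos 2.6416 − cos 3.1416) = -0.1224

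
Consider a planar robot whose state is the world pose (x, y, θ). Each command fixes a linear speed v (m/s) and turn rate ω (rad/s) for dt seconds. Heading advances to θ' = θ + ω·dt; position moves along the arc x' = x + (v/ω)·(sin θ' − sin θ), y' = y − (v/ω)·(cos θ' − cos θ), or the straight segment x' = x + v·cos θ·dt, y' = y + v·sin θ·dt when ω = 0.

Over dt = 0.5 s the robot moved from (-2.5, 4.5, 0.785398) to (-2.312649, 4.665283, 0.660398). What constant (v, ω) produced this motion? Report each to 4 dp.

v = 0.5000, ω = -0.2500

Δθ = 0.660398 − 0.785398 = -0.125000
ω = Δθ/dt = -0.125000/0.5 = -0.2500
R = Δx/(sin θ' − sin θ) = -2.0000
v = R·ω = -2.0000·-0.2500 = 0.5000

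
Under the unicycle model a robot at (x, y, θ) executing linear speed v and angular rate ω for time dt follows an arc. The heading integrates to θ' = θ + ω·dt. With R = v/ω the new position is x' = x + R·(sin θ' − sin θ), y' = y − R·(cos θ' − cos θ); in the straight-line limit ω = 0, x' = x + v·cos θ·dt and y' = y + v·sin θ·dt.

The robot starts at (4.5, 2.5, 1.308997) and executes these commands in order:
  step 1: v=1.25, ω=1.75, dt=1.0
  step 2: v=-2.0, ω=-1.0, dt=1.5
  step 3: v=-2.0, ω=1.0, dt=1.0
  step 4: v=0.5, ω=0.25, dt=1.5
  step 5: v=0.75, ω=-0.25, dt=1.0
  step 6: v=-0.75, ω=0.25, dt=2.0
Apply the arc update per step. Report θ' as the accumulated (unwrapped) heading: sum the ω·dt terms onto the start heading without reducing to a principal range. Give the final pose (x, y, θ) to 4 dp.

step 1: θ'=3.0590 (R=0.7143) → pose (3.8690, 3.3967, 3.0590)
step 2: θ'=1.5590 (R=2.0000) → pose (5.7038, 1.3799, 1.5590)
step 3: θ'=2.5590 (R=-2.0000) → pose (6.6033, -0.3137, 2.5590)
step 4: θ'=2.9340 (R=2.0000) → pose (5.9151, -0.0267, 2.9340)
step 5: θ'=2.6840 (R=-3.0000) → pose (5.2081, 0.2175, 2.6840)
step 6: θ'=3.1840 (R=-3.0000) → pose (6.6606, -0.0885, 3.1840)

(6.6606, -0.0885, 3.1840)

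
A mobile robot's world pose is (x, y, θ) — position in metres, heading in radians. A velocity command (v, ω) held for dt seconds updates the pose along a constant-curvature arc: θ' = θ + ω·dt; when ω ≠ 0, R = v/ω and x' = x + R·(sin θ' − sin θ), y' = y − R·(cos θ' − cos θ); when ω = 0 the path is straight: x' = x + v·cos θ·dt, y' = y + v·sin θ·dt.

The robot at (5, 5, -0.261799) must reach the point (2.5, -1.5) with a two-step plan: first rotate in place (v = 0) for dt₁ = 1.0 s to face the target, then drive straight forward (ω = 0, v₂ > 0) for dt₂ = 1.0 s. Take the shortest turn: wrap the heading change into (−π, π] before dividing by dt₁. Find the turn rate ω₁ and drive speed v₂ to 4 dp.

heading to target = atan2(-1.5−5, 2.5−5) = -1.9380
Δθ = wrap(-1.9380 − -0.2618) = -1.6762; ω₁ = Δθ/dt₁ = -1.6762
distance = √((2.5−5)² + (-1.5−5)²) = 6.9642; v₂ = distance/dt₂ = 6.9642

ω₁ = -1.6762, v₂ = 6.9642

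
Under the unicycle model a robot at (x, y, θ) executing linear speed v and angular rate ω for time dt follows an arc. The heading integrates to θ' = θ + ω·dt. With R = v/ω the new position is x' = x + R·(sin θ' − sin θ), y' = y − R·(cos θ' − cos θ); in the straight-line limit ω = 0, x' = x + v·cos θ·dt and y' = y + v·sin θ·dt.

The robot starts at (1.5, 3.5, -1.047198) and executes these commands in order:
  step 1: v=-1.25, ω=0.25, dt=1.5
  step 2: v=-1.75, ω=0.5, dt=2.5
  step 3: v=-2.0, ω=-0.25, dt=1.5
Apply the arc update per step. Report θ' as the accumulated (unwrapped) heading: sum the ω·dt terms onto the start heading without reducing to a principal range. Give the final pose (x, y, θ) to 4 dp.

step 1: θ'=-0.6722 (R=-5.0000) → pose (0.2834, 4.9123, -0.6722)
step 2: θ'=0.5778 (R=-3.5000) → pose (-3.8077, 5.1055, 0.5778)
step 3: θ'=0.2028 (R=8.0000) → pose (-6.5659, 3.9708, 0.2028)

(-6.5659, 3.9708, 0.2028)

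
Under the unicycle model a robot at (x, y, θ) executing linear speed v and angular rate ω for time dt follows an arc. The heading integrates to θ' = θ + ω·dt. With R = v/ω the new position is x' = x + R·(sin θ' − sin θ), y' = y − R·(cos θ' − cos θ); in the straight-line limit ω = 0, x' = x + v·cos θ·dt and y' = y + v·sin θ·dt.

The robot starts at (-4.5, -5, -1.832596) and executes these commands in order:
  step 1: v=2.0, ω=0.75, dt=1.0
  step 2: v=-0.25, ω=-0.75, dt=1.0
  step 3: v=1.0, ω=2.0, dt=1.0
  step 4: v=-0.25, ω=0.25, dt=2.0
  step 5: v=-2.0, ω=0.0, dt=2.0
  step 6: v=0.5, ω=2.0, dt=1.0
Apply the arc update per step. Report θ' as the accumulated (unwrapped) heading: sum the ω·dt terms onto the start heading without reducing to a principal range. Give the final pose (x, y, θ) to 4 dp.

step 1: θ'=-1.0826 (R=2.6667) → pose (-4.2793, -6.9410, -1.0826)
step 2: θ'=-1.8326 (R=0.3333) → pose (-4.3069, -6.6983, -1.8326)
step 3: θ'=0.1674 (R=0.5000) → pose (-3.7406, -7.3208, 0.1674)
step 4: θ'=0.6674 (R=-1.0000) → pose (-4.1930, -7.5213, 0.6674)
step 5: θ'=0.6674 (straight) → pose (-7.3347, -9.9971, 0.6674)
step 6: θ'=2.6674 (R=0.2500) → pose (-7.3753, -9.5784, 2.6674)

(-7.3753, -9.5784, 2.6674)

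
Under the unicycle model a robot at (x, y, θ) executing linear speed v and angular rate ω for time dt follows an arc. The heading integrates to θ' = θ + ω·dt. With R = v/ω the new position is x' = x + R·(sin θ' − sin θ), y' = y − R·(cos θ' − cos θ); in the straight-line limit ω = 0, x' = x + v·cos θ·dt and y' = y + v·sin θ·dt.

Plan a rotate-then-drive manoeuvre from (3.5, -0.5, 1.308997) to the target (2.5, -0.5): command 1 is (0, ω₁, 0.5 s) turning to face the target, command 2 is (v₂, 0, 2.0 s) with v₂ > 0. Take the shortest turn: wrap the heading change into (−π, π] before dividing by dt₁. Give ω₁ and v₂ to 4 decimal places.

ω₁ = 3.6652, v₂ = 0.5000

heading to target = atan2(-0.5−-0.5, 2.5−3.5) = 3.1416
Δθ = wrap(3.1416 − 1.3090) = 1.8326; ω₁ = Δθ/dt₁ = 3.6652
distance = √((2.5−3.5)² + (-0.5−-0.5)²) = 1.0000; v₂ = distance/dt₂ = 0.5000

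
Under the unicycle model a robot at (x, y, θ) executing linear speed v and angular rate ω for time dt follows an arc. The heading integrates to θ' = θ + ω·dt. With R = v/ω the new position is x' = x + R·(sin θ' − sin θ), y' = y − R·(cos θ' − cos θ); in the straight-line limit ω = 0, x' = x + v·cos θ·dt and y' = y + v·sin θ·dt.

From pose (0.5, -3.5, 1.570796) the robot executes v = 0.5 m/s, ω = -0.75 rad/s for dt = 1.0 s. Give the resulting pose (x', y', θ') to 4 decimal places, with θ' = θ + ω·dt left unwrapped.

θ' = 1.5708 + -0.75·1.0 = 0.8208
R = v/ω = 0.5/-0.75 = -0.6667
x' = 0.5 + -0.6667·(sin 0.8208 − sin 1.5708) = 0.6789
y' = -3.5 − -0.6667·(cos 0.8208 − cos 1.5708) = -3.0456

(0.6789, -3.0456, 0.8208)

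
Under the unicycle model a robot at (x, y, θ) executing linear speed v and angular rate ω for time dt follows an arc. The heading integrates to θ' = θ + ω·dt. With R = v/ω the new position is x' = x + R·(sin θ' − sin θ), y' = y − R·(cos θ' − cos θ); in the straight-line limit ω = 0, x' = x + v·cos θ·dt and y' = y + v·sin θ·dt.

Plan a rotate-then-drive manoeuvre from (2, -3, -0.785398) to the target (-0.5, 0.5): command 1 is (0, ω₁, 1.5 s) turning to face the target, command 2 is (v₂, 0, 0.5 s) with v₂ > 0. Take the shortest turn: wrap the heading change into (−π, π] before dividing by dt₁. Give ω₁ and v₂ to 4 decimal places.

heading to target = atan2(0.5−-3, -0.5−2) = 2.1910
Δθ = wrap(2.1910 − -0.7854) = 2.9764; ω₁ = Δθ/dt₁ = 1.9843
distance = √((-0.5−2)² + (0.5−-3)²) = 4.3012; v₂ = distance/dt₂ = 8.6023

ω₁ = 1.9843, v₂ = 8.6023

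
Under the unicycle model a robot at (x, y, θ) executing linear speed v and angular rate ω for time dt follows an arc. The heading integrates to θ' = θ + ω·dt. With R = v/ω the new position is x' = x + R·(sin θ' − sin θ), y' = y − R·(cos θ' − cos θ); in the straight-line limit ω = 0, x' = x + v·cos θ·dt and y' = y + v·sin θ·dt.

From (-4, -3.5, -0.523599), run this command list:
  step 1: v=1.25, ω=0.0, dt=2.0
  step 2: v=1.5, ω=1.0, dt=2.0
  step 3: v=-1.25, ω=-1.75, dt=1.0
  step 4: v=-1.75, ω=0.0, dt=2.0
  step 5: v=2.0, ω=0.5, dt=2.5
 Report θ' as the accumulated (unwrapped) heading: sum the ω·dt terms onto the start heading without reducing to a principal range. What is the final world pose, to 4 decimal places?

step 1: θ'=-0.5236 (straight) → pose (-1.8349, -4.7500, -0.5236)
step 2: θ'=1.4764 (R=1.5000) → pose (0.4084, -3.5923, 1.4764)
step 3: θ'=-0.2736 (R=0.7143) → pose (-0.4957, -4.2127, -0.2736)
step 4: θ'=-0.2736 (straight) → pose (-3.8655, -3.2670, -0.2736)
step 5: θ'=0.9764 (R=4.0000) → pose (0.5292, -1.6559, 0.9764)

(0.5292, -1.6559, 0.9764)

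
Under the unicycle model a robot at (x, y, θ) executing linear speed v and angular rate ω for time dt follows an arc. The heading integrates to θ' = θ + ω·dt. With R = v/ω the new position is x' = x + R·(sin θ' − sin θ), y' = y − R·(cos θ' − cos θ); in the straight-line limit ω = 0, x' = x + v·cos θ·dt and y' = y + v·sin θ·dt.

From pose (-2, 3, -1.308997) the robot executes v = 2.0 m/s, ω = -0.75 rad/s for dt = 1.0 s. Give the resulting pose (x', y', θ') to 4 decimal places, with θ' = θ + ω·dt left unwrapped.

θ' = -1.3090 + -0.75·1.0 = -2.0590
R = v/ω = 2.0/-0.75 = -2.6667
x' = -2 + -2.6667·(sin -2.0590 − sin -1.3090) = -2.2207
y' = 3 − -2.6667·(cos -2.0590 − cos -1.3090) = 1.0590

(-2.2207, 1.0590, -2.0590)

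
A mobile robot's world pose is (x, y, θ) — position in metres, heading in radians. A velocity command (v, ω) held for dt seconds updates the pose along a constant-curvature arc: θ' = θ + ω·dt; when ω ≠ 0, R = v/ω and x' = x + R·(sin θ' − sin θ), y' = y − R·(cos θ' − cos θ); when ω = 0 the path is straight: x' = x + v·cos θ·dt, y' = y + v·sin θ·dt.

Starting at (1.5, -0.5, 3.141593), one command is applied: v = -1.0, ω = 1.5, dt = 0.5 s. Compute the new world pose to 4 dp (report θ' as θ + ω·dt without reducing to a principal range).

θ' = 3.1416 + 1.5·0.5 = 3.8916
R = v/ω = -1.0/1.5 = -0.6667
x' = 1.5 + -0.6667·(sin 3.8916 − sin 3.1416) = 1.9544
y' = -0.5 − -0.6667·(cos 3.8916 − cos 3.1416) = -0.3211

(1.9544, -0.3211, 3.8916)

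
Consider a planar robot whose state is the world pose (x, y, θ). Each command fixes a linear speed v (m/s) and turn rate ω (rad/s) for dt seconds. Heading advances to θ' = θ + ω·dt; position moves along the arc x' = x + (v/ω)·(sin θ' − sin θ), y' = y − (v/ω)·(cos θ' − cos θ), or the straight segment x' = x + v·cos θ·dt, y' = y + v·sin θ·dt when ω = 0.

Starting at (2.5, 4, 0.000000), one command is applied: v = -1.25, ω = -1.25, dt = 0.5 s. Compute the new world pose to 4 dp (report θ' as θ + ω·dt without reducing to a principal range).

(1.9149, 4.1890, -0.6250)

θ' = 0.0000 + -1.25·0.5 = -0.6250
R = v/ω = -1.25/-1.25 = 1.0000
x' = 2.5 + 1.0000·(sin -0.6250 − sin 0.0000) = 1.9149
y' = 4 − 1.0000·(cos -0.6250 − cos 0.0000) = 4.1890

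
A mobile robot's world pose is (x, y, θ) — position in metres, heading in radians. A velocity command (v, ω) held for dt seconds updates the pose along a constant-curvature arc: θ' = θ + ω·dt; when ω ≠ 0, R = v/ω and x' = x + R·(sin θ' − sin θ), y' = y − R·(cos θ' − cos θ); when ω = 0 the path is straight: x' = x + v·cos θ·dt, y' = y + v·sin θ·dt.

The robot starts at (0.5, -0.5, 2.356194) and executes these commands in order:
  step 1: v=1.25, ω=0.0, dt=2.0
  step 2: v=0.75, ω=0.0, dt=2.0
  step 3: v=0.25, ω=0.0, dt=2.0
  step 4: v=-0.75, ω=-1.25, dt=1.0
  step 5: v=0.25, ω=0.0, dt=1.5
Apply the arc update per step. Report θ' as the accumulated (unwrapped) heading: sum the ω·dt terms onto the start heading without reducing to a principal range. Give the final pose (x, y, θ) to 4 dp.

(-2.4018, 2.3241, 1.1062)

step 1: θ'=2.3562 (straight) → pose (-1.2678, 1.2678, 2.3562)
step 2: θ'=2.3562 (straight) → pose (-2.3284, 2.3284, 2.3562)
step 3: θ'=2.3562 (straight) → pose (-2.6820, 2.6820, 2.3562)
step 4: θ'=1.1062 (R=0.6000) → pose (-2.5698, 1.9889, 1.1062)
step 5: θ'=1.1062 (straight) → pose (-2.4018, 2.3241, 1.1062)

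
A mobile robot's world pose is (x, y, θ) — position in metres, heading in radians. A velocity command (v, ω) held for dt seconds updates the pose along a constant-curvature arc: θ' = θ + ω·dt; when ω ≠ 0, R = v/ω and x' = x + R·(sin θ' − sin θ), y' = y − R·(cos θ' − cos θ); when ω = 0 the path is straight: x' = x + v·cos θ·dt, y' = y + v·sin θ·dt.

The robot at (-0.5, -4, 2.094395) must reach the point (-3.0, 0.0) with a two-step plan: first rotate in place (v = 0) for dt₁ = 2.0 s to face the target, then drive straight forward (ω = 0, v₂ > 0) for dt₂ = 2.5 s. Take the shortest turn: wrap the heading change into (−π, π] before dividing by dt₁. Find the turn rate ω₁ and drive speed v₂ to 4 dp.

heading to target = atan2(0−-4, -3−-0.5) = 2.1294
Δθ = wrap(2.1294 − 2.0944) = 0.0350; ω₁ = Δθ/dt₁ = 0.0175
distance = √((-3−-0.5)² + (0−-4)²) = 4.7170; v₂ = distance/dt₂ = 1.8868

ω₁ = 0.0175, v₂ = 1.8868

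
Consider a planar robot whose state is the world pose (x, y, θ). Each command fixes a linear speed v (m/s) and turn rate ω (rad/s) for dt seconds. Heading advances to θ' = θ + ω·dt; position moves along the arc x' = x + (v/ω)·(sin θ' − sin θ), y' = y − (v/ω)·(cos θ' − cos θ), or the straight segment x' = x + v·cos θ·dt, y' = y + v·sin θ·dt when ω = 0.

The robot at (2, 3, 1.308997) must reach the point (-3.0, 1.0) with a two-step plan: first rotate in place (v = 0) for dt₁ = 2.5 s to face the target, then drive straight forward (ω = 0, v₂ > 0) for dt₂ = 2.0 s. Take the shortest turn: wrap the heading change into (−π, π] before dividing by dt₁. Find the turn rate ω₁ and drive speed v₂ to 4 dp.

heading to target = atan2(1−3, -3−2) = -2.7611
Δθ = wrap(-2.7611 − 1.3090) = 2.2131; ω₁ = Δθ/dt₁ = 0.8852
distance = √((-3−2)² + (1−3)²) = 5.3852; v₂ = distance/dt₂ = 2.6926

ω₁ = 0.8852, v₂ = 2.6926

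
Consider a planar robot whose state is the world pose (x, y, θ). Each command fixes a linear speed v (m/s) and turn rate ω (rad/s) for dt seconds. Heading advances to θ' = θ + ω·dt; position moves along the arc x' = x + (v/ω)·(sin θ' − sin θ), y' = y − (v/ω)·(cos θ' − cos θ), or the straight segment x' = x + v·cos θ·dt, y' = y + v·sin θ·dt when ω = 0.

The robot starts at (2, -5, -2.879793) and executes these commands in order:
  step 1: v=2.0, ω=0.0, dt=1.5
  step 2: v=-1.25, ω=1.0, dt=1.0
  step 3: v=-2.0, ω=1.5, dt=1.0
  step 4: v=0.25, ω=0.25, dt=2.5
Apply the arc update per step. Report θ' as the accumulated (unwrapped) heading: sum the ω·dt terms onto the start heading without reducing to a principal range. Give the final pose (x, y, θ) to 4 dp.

(-0.1929, -3.3467, 0.2452)

step 1: θ'=-2.8798 (straight) → pose (-0.8978, -5.7765, -2.8798)
step 2: θ'=-1.8798 (R=-1.2500) → pose (-0.0305, -4.9492, -1.8798)
step 3: θ'=-0.3798 (R=-1.3333) → pose (-0.8064, -3.3054, -0.3798)
step 4: θ'=0.2452 (R=1.0000) → pose (-0.1929, -3.3467, 0.2452)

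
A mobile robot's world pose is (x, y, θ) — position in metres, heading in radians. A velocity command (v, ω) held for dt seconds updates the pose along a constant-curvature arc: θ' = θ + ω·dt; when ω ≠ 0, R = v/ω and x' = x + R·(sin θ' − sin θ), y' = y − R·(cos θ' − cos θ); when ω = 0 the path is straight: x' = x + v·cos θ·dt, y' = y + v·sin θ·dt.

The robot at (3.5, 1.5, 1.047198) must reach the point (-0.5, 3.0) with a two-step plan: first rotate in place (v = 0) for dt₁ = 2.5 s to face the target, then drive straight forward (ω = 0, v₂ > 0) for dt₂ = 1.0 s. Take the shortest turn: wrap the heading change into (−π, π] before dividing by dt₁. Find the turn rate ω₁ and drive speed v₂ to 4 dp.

ω₁ = 0.6942, v₂ = 4.2720

heading to target = atan2(3−1.5, -0.5−3.5) = 2.7828
Δθ = wrap(2.7828 − 1.0472) = 1.7356; ω₁ = Δθ/dt₁ = 0.6942
distance = √((-0.5−3.5)² + (3−1.5)²) = 4.2720; v₂ = distance/dt₂ = 4.2720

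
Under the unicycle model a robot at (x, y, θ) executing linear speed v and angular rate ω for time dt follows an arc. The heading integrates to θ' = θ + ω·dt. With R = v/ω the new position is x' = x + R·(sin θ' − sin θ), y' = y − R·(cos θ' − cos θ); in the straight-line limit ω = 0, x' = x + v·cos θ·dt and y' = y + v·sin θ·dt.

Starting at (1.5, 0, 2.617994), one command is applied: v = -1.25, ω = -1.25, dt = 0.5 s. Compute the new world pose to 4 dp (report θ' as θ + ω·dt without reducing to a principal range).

(1.9122, -0.4563, 1.9930)

θ' = 2.6180 + -1.25·0.5 = 1.9930
R = v/ω = -1.25/-1.25 = 1.0000
x' = 1.5 + 1.0000·(sin 1.9930 − sin 2.6180) = 1.9122
y' = 0 − 1.0000·(cos 1.9930 − cos 2.6180) = -0.4563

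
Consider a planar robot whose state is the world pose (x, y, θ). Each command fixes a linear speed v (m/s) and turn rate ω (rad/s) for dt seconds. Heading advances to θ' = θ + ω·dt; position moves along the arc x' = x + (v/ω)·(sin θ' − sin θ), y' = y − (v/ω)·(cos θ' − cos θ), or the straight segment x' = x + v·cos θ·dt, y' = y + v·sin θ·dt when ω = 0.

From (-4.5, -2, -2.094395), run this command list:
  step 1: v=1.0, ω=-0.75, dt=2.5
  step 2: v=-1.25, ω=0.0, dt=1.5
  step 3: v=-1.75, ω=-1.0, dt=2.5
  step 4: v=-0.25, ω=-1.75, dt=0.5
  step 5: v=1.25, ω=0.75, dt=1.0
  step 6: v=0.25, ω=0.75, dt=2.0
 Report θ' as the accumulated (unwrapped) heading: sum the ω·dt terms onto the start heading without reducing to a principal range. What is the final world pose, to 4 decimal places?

(-5.7233, -7.0296, -5.0944)

step 1: θ'=-3.9694 (R=-1.3333) → pose (-6.6366, -2.2353, -3.9694)
step 2: θ'=-3.9694 (straight) → pose (-5.3682, -3.6162, -3.9694)
step 3: θ'=-6.4694 (R=1.7500) → pose (-6.9810, -6.5198, -6.4694)
step 4: θ'=-7.3444 (R=0.1429) → pose (-7.0792, -6.4491, -7.3444)
step 5: θ'=-6.5944 (R=1.6667) → pose (-6.1347, -7.2227, -6.5944)
step 6: θ'=-5.0944 (R=0.3333) → pose (-5.7233, -7.0296, -5.0944)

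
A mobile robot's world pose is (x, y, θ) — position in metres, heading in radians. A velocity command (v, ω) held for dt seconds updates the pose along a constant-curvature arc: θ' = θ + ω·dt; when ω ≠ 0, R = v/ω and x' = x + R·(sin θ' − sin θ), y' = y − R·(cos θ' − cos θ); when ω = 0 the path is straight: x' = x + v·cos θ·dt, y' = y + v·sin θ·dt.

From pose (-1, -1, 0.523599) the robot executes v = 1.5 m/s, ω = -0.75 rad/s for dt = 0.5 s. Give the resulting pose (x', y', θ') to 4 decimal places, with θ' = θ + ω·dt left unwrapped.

(-0.2961, -0.7541, 0.1486)

θ' = 0.5236 + -0.75·0.5 = 0.1486
R = v/ω = 1.5/-0.75 = -2.0000
x' = -1 + -2.0000·(sin 0.1486 − sin 0.5236) = -0.2961
y' = -1 − -2.0000·(cos 0.1486 − cos 0.5236) = -0.7541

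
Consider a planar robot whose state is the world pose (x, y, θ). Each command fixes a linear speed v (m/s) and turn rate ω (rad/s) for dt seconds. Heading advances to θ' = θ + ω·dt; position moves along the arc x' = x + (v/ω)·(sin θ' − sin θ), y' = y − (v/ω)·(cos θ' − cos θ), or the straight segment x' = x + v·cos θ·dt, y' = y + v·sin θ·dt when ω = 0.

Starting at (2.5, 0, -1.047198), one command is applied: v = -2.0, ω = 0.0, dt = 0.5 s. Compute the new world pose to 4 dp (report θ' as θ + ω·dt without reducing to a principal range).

(2.0000, 0.8660, -1.0472)

θ' = -1.0472 + 0.0·0.5 = -1.0472
ω = 0 → straight: x' = 2.5 + -2.0·cos(-1.0472)·0.5 = 2.0000
y' = 0 + -2.0·sin(-1.0472)·0.5 = 0.8660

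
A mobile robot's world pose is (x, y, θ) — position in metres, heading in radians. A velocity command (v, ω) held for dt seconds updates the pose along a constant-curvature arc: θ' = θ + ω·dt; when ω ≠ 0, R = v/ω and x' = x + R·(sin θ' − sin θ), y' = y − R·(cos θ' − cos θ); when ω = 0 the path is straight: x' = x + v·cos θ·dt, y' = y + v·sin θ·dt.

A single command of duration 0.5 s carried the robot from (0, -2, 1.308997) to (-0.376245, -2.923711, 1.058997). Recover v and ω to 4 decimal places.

v = -2.0000, ω = -0.5000

Δθ = 1.058997 − 1.308997 = -0.250000
ω = Δθ/dt = -0.250000/0.5 = -0.5000
R = −Δy/(cos θ' − cos θ) = 4.0000
v = R·ω = 4.0000·-0.5000 = -2.0000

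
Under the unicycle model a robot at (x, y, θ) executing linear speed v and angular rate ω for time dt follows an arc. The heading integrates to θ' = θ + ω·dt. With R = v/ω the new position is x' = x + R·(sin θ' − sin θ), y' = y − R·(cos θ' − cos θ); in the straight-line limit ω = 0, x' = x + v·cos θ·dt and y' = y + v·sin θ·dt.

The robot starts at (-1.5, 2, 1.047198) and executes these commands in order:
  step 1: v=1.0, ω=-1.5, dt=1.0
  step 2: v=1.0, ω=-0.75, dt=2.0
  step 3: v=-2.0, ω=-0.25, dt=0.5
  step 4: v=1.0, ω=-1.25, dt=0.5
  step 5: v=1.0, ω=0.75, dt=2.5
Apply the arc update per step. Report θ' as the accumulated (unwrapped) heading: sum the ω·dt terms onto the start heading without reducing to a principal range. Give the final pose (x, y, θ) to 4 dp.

step 1: θ'=-0.4528 (R=-0.6667) → pose (-0.6310, 2.2662, -0.4528)
step 2: θ'=-1.9528 (R=-1.3333) → pose (0.0229, 0.5701, -1.9528)
step 3: θ'=-2.0778 (R=8.0000) → pose (0.4526, 1.4724, -2.0778)
step 4: θ'=-2.7028 (R=-0.8000) → pose (0.0932, 1.1366, -2.7028)
step 5: θ'=-0.8278 (R=1.3333) → pose (-0.3223, -0.9724, -0.8278)

(-0.3223, -0.9724, -0.8278)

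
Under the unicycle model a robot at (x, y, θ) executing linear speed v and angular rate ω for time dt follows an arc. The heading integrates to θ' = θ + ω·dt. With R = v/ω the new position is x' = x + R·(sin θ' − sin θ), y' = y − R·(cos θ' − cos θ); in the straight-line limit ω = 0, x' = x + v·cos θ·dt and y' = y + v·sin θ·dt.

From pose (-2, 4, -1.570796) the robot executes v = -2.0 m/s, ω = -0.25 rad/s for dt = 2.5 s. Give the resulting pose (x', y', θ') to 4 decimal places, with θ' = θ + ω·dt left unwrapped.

θ' = -1.5708 + -0.25·2.5 = -2.1958
R = v/ω = -2.0/-0.25 = 8.0000
x' = -2 + 8.0000·(sin -2.1958 − sin -1.5708) = -0.4877
y' = 4 − 8.0000·(cos -2.1958 − cos -1.5708) = 8.6808

(-0.4877, 8.6808, -2.1958)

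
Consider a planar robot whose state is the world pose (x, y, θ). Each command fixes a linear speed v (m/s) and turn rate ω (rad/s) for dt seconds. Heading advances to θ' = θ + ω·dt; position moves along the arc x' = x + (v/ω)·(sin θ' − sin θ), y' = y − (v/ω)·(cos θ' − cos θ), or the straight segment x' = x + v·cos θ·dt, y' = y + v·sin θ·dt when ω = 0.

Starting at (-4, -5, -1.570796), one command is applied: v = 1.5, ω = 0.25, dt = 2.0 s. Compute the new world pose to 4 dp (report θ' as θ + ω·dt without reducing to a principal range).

(-3.2655, -7.8766, -1.0708)

θ' = -1.5708 + 0.25·2.0 = -1.0708
R = v/ω = 1.5/0.25 = 6.0000
x' = -4 + 6.0000·(sin -1.0708 − sin -1.5708) = -3.2655
y' = -5 − 6.0000·(cos -1.0708 − cos -1.5708) = -7.8766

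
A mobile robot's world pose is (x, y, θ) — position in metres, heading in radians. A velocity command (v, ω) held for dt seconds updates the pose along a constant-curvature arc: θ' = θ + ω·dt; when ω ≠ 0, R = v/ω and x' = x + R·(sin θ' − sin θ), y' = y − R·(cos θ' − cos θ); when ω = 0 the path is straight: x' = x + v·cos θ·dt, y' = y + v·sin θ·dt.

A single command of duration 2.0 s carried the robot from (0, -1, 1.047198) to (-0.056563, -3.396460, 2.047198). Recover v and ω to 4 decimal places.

v = -1.2500, ω = 0.5000

Δθ = 2.047198 − 1.047198 = 1.000000
ω = Δθ/dt = 1.000000/2.0 = 0.5000
R = −Δy/(cos θ' − cos θ) = -2.5000
v = R·ω = -2.5000·0.5000 = -1.2500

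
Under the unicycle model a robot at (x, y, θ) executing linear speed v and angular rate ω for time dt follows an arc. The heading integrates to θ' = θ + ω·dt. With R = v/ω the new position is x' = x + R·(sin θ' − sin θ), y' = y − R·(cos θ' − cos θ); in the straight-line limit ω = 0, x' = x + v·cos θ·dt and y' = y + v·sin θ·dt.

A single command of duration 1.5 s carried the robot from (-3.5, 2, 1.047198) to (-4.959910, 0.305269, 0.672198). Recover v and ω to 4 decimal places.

Δθ = 0.672198 − 1.047198 = -0.375000
ω = Δθ/dt = -0.375000/1.5 = -0.2500
R = −Δy/(cos θ' − cos θ) = 6.0000
v = R·ω = 6.0000·-0.2500 = -1.5000

v = -1.5000, ω = -0.2500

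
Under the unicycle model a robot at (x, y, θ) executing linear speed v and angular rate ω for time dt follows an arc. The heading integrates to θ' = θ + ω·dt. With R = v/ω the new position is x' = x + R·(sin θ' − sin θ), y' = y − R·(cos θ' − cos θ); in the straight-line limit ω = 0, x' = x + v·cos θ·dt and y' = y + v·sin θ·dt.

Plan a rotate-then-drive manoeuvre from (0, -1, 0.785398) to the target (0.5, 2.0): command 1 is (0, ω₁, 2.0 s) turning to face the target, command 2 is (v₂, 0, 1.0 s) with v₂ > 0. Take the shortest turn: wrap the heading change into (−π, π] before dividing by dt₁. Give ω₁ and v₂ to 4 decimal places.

ω₁ = 0.3101, v₂ = 3.0414

heading to target = atan2(2−-1, 0.5−0) = 1.4056
Δθ = wrap(1.4056 − 0.7854) = 0.6202; ω₁ = Δθ/dt₁ = 0.3101
distance = √((0.5−0)² + (2−-1)²) = 3.0414; v₂ = distance/dt₂ = 3.0414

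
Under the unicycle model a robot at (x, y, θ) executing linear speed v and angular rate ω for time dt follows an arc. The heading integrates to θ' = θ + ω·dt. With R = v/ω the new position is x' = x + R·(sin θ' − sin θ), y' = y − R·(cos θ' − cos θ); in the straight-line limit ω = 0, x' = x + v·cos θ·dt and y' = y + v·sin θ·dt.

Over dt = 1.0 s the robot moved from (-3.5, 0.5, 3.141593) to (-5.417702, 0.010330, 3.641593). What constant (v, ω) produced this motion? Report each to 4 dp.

Δθ = 3.641593 − 3.141593 = 0.500000
ω = Δθ/dt = 0.500000/1.0 = 0.5000
R = Δx/(sin θ' − sin θ) = 4.0000
v = R·ω = 4.0000·0.5000 = 2.0000

v = 2.0000, ω = 0.5000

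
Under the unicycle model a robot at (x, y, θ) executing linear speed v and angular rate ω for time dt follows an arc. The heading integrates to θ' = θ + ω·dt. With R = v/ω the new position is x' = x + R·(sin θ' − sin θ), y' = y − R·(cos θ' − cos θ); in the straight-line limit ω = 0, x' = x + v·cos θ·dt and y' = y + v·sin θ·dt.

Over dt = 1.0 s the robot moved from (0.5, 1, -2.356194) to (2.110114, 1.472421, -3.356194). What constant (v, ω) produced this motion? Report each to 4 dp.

Δθ = -3.356194 − -2.356194 = -1.000000
ω = Δθ/dt = -1.000000/1.0 = -1.0000
R = Δx/(sin θ' − sin θ) = 1.7500
v = R·ω = 1.7500·-1.0000 = -1.7500

v = -1.7500, ω = -1.0000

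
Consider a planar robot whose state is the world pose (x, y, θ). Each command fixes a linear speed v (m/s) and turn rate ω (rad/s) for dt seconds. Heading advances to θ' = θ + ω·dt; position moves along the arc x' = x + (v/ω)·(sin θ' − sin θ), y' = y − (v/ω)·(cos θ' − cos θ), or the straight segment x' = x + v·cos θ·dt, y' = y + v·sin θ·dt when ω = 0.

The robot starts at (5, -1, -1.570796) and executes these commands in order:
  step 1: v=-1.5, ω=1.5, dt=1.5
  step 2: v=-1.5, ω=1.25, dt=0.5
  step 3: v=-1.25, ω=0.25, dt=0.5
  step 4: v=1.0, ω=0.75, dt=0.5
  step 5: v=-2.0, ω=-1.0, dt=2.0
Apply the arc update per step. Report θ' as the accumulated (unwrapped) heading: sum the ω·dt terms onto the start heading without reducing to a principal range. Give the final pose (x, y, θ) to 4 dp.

(0.4838, -3.3789, -0.1958)

step 1: θ'=0.6792 (R=-1.0000) → pose (3.3718, -0.2219, 0.6792)
step 2: θ'=1.3042 (R=-1.2000) → pose (2.9680, -0.8395, 1.3042)
step 3: θ'=1.4292 (R=-5.0000) → pose (2.8414, -1.4511, 1.4292)
step 4: θ'=1.8042 (R=1.3333) → pose (2.8186, -0.9546, 1.8042)
step 5: θ'=-0.1958 (R=2.0000) → pose (0.4838, -3.3789, -0.1958)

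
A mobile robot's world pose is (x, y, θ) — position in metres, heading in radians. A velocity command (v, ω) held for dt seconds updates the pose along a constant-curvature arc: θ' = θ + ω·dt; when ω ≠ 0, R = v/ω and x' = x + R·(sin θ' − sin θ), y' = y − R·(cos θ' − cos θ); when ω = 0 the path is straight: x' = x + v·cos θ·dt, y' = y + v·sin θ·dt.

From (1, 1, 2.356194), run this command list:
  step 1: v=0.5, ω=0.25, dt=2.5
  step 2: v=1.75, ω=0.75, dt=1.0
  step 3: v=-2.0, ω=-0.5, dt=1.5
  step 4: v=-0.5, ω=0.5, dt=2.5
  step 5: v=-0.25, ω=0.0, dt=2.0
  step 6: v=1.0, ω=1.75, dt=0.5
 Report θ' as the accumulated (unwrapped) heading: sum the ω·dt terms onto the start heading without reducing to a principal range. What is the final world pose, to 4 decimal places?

(2.3545, 2.3039, 5.1062)

step 1: θ'=2.9812 (R=2.0000) → pose (-0.0948, 1.5601, 2.9812)
step 2: θ'=3.7312 (R=2.3333) → pose (-1.7649, 1.1961, 3.7312)
step 3: θ'=2.9812 (R=4.0000) → pose (1.0981, 1.8201, 2.9812)
step 4: θ'=4.2312 (R=-1.0000) → pose (2.1443, 2.3444, 4.2312)
step 5: θ'=4.2312 (straight) → pose (2.3757, 2.7877, 4.2312)
step 6: θ'=5.1062 (R=0.5714) → pose (2.3545, 2.3039, 5.1062)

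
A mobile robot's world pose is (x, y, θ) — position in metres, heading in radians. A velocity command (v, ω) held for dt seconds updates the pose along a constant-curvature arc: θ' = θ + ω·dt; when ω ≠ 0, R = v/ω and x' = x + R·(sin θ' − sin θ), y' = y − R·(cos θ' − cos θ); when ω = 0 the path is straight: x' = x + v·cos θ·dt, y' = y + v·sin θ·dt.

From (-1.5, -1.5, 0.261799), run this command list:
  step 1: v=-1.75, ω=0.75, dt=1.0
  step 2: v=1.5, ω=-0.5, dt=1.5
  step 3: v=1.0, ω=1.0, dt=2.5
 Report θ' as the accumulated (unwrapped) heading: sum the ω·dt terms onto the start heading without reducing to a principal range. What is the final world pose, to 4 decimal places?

step 1: θ'=1.0118 (R=-2.3333) → pose (-2.8743, -2.5164, 1.0118)
step 2: θ'=0.2618 (R=-3.0000) → pose (-1.1074, -1.2096, 0.2618)
step 3: θ'=2.7618 (R=1.0000) → pose (-0.9954, 0.6851, 2.7618)

(-0.9954, 0.6851, 2.7618)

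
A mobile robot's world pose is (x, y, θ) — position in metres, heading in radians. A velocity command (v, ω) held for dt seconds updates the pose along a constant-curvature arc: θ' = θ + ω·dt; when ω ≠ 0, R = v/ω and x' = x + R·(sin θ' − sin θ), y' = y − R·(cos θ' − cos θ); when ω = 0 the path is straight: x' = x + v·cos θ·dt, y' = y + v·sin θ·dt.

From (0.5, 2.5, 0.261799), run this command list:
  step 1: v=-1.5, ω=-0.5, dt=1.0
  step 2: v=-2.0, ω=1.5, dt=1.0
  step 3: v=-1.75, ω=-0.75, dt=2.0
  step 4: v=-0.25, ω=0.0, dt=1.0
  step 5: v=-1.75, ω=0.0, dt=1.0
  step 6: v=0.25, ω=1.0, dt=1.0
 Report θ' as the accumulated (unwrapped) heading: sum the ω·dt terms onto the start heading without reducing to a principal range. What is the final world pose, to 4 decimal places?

(-7.0545, 0.5683, 0.7618)

step 1: θ'=-0.2382 (R=3.0000) → pose (-0.9843, 2.4825, -0.2382)
step 2: θ'=1.2618 (R=-1.3333) → pose (-2.5691, 1.5923, 1.2618)
step 3: θ'=-0.2382 (R=2.3333) → pose (-5.3425, 0.0344, -0.2382)
step 4: θ'=-0.2382 (straight) → pose (-5.5854, 0.0934, -0.2382)
step 5: θ'=-0.2382 (straight) → pose (-7.2860, 0.5063, -0.2382)
step 6: θ'=0.7618 (R=0.2500) → pose (-7.0545, 0.5683, 0.7618)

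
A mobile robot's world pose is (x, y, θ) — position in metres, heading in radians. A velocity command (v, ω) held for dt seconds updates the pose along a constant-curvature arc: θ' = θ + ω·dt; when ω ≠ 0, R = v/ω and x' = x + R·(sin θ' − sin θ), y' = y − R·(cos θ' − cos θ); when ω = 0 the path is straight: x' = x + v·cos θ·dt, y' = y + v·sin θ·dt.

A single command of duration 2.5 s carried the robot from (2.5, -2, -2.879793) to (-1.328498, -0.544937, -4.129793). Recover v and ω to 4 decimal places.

Δθ = -4.129793 − -2.879793 = -1.250000
ω = Δθ/dt = -1.250000/2.5 = -0.5000
R = Δx/(sin θ' − sin θ) = -3.5000
v = R·ω = -3.5000·-0.5000 = 1.7500

v = 1.7500, ω = -0.5000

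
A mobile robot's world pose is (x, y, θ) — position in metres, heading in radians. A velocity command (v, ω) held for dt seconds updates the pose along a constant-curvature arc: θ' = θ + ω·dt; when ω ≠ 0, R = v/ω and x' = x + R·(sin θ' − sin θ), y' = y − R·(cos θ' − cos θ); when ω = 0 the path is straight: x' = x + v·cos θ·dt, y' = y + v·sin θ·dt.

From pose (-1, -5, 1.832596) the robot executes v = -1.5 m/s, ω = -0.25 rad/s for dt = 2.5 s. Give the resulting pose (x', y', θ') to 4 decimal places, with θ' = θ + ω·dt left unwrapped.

(-1.1870, -8.6845, 1.2076)

θ' = 1.8326 + -0.25·2.5 = 1.2076
R = v/ω = -1.5/-0.25 = 6.0000
x' = -1 + 6.0000·(sin 1.2076 − sin 1.8326) = -1.1870
y' = -5 − 6.0000·(cos 1.2076 − cos 1.8326) = -8.6845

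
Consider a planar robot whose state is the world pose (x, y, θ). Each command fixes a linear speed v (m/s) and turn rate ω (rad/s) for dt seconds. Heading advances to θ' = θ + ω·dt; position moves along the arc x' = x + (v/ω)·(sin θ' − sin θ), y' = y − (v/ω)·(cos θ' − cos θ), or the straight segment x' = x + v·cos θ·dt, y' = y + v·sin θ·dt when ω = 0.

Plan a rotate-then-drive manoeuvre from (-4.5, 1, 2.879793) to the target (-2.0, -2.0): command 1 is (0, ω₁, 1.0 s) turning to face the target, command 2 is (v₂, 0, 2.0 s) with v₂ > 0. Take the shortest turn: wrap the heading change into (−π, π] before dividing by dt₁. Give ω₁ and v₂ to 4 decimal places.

ω₁ = 2.5273, v₂ = 1.9526

heading to target = atan2(-2−1, -2−-4.5) = -0.8761
Δθ = wrap(-0.8761 − 2.8798) = 2.5273; ω₁ = Δθ/dt₁ = 2.5273
distance = √((-2−-4.5)² + (-2−1)²) = 3.9051; v₂ = distance/dt₂ = 1.9526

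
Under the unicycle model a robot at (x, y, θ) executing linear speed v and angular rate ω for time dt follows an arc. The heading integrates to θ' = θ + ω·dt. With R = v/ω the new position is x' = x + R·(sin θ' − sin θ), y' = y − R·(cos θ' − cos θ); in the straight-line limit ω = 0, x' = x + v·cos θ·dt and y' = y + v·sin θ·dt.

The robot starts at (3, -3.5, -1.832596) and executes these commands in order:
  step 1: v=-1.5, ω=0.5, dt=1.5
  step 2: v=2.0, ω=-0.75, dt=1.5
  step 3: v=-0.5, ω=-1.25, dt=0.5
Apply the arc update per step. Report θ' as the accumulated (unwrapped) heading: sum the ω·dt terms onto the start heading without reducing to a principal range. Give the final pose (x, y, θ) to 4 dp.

(2.7406, -4.0097, -2.8326)

step 1: θ'=-1.0826 (R=-3.0000) → pose (2.7518, -1.3164, -1.0826)
step 2: θ'=-2.2076 (R=-2.6667) → pose (2.5406, -4.1529, -2.2076)
step 3: θ'=-2.8326 (R=0.4000) → pose (2.7406, -4.0097, -2.8326)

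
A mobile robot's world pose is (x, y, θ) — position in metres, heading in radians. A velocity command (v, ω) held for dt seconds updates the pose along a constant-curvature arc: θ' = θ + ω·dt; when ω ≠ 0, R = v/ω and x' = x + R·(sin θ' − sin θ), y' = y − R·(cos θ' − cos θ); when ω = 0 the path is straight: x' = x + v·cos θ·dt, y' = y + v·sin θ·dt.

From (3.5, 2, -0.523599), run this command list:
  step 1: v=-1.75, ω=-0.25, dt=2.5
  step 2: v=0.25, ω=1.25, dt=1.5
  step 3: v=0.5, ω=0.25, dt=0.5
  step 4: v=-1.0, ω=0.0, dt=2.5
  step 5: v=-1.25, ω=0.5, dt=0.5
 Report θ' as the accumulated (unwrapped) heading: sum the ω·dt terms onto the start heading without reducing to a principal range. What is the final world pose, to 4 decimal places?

(-0.8904, 2.9066, 1.1014)

step 1: θ'=-1.1486 (R=7.0000) → pose (0.6147, 5.1938, -1.1486)
step 2: θ'=0.7264 (R=0.2000) → pose (0.9299, 5.1263, 0.7264)
step 3: θ'=0.8514 (R=2.0000) → pose (1.1060, 5.3035, 0.8514)
step 4: θ'=0.8514 (straight) → pose (-0.5413, 3.4230, 0.8514)
step 5: θ'=1.1014 (R=-2.5000) → pose (-0.8904, 2.9066, 1.1014)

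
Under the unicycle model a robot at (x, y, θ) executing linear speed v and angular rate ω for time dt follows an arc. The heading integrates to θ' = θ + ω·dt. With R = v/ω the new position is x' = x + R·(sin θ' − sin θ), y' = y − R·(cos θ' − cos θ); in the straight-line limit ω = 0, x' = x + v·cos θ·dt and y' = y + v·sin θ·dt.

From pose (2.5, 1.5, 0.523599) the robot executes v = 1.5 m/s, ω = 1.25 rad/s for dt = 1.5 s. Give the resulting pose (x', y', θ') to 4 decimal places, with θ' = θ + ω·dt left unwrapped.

(2.7118, 3.4230, 2.3986)

θ' = 0.5236 + 1.25·1.5 = 2.3986
R = v/ω = 1.5/1.25 = 1.2000
x' = 2.5 + 1.2000·(sin 2.3986 − sin 0.5236) = 2.7118
y' = 1.5 − 1.2000·(cos 2.3986 − cos 0.5236) = 3.4230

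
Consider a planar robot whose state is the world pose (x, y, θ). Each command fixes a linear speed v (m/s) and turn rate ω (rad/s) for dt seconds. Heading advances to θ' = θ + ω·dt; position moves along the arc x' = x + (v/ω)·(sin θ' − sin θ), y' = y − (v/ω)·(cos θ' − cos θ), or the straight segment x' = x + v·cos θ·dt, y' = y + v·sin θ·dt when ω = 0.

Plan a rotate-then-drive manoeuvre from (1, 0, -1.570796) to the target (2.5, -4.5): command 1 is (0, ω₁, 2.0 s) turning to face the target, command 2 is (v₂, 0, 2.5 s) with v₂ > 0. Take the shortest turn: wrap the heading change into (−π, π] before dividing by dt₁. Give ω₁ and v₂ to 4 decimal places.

ω₁ = 0.1609, v₂ = 1.8974

heading to target = atan2(-4.5−0, 2.5−1) = -1.2490
Δθ = wrap(-1.2490 − -1.5708) = 0.3218; ω₁ = Δθ/dt₁ = 0.1609
distance = √((2.5−1)² + (-4.5−0)²) = 4.7434; v₂ = distance/dt₂ = 1.8974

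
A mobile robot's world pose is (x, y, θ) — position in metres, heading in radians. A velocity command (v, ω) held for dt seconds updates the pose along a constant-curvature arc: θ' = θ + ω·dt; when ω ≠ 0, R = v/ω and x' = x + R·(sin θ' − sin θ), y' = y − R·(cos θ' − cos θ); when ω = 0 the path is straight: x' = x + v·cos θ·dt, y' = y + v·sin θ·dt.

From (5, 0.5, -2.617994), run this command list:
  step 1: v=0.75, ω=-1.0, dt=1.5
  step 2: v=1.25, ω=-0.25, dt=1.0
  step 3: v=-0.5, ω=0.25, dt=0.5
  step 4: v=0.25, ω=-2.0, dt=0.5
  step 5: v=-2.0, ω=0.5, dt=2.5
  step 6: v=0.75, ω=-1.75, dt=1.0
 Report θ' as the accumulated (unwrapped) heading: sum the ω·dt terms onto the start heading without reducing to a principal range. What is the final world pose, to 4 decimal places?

step 1: θ'=-4.1180 (R=-0.7500) → pose (4.0036, 0.7295, -4.1180)
step 2: θ'=-4.3680 (R=-5.0000) → pose (3.4397, 1.8414, -4.3680)
step 3: θ'=-4.2430 (R=-2.0000) → pose (3.5385, 1.6120, -4.2430)
step 4: θ'=-5.2430 (R=-0.1250) → pose (3.5422, 1.7318, -5.2430)
step 5: θ'=-3.9930 (R=-4.0000) → pose (3.9834, -2.9282, -3.9930)
step 6: θ'=-5.7430 (R=-0.4286) → pose (4.0854, -2.2782, -5.7430)

(4.0854, -2.2782, -5.7430)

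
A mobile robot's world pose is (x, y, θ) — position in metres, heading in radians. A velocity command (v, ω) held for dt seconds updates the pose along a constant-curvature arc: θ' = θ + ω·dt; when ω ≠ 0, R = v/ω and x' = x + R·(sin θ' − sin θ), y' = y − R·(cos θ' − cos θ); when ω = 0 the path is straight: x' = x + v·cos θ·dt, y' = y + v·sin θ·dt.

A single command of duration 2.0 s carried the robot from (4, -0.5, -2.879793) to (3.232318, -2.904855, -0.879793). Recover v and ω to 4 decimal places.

Δθ = -0.879793 − -2.879793 = 2.000000
ω = Δθ/dt = 2.000000/2.0 = 1.0000
R = −Δy/(cos θ' − cos θ) = 1.5000
v = R·ω = 1.5000·1.0000 = 1.5000

v = 1.5000, ω = 1.0000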